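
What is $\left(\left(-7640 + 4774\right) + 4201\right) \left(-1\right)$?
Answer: $-1335$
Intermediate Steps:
$\left(\left(-7640 + 4774\right) + 4201\right) \left(-1\right) = \left(-2866 + 4201\right) \left(-1\right) = 1335 \left(-1\right) = -1335$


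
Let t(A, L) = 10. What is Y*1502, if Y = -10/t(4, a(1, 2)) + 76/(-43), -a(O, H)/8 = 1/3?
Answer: -178738/43 ≈ -4156.7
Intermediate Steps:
a(O, H) = -8/3
Y = -119/43 (Y = -10/10 + 76/(-43) = -10*⅒ + 76*(-1/43) = -1 - 76/43 = -119/43 ≈ -2.7674)
Y*1502 = -119/43*1502 = -178738/43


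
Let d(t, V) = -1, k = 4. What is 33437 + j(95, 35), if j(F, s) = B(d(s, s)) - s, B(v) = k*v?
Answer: 33398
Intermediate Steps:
B(v) = 4*v
j(F, s) = -4 - s (j(F, s) = 4*(-1) - s = -4 - s)
33437 + j(95, 35) = 33437 + (-4 - 1*35) = 33437 + (-4 - 35) = 33437 - 39 = 33398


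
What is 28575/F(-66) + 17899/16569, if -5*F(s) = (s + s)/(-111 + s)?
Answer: -19952809867/104148 ≈ -1.9158e+5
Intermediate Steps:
F(s) = -2*s/(5*(-111 + s)) (F(s) = -(s + s)/(5*(-111 + s)) = -2*s/(5*(-111 + s)))
28575/F(-66) + 17899/16569 = 28575/((-2*(-66)/(-555 + 5*(-66)))) + 17899/16569 = 28575/((-2*(-66)/(-555 - 330))) + 17899*(1/16569) = 28575/((-2*(-66)/(-885))) + 2557/2367 = 28575/((-2*(-66)*(-1/885))) + 2557/2367 = 28575/(-44/295) + 2557/2367 = 28575*(-295/44) + 2557/2367 = -8429625/44 + 2557/2367 = -19952809867/104148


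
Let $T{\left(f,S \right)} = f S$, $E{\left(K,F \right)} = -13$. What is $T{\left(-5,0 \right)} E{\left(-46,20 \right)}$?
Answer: $0$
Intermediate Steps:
$T{\left(f,S \right)} = S f$
$T{\left(-5,0 \right)} E{\left(-46,20 \right)} = 0 \left(-5\right) \left(-13\right) = 0 \left(-13\right) = 0$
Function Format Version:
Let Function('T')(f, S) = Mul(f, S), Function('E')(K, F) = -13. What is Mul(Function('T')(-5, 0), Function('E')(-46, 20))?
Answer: 0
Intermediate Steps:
Function('T')(f, S) = Mul(S, f)
Mul(Function('T')(-5, 0), Function('E')(-46, 20)) = Mul(Mul(0, -5), -13) = Mul(0, -13) = 0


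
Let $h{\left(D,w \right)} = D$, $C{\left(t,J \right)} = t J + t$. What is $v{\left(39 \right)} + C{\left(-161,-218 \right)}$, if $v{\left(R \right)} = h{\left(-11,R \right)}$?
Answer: $34926$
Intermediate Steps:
$C{\left(t,J \right)} = t + J t$ ($C{\left(t,J \right)} = J t + t = t + J t$)
$v{\left(R \right)} = -11$
$v{\left(39 \right)} + C{\left(-161,-218 \right)} = -11 - 161 \left(1 - 218\right) = -11 - -34937 = -11 + 34937 = 34926$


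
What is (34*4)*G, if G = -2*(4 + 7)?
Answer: -2992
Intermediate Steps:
G = -22 (G = -2*11 = -22)
(34*4)*G = (34*4)*(-22) = 136*(-22) = -2992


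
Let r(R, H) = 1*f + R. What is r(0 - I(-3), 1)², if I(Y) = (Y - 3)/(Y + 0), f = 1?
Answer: 1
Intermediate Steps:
I(Y) = (-3 + Y)/Y
r(R, H) = 1 + R (r(R, H) = 1*1 + R = 1 + R)
r(0 - I(-3), 1)² = (1 + (0 - (-3 - 3)/(-3)))² = (1 + (0 - (-1)*(-6)/3))² = (1 + (0 - 1*2))² = (1 + (0 - 2))² = (1 - 2)² = (-1)² = 1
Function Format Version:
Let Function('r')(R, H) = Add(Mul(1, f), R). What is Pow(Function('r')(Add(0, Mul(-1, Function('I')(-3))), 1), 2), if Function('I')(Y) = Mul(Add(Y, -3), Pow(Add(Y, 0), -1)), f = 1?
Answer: 1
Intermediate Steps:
Function('I')(Y) = Mul(Pow(Y, -1), Add(-3, Y)) (Function('I')(Y) = Mul(Add(-3, Y), Pow(Y, -1)) = Mul(Pow(Y, -1), Add(-3, Y)))
Function('r')(R, H) = Add(1, R) (Function('r')(R, H) = Add(Mul(1, 1), R) = Add(1, R))
Pow(Function('r')(Add(0, Mul(-1, Function('I')(-3))), 1), 2) = Pow(Add(1, Add(0, Mul(-1, Mul(Pow(-3, -1), Add(-3, -3))))), 2) = Pow(Add(1, Add(0, Mul(-1, Mul(Rational(-1, 3), -6)))), 2) = Pow(Add(1, Add(0, Mul(-1, 2))), 2) = Pow(Add(1, Add(0, -2)), 2) = Pow(Add(1, -2), 2) = Pow(-1, 2) = 1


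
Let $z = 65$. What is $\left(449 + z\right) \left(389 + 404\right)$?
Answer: $407602$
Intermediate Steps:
$\left(449 + z\right) \left(389 + 404\right) = \left(449 + 65\right) \left(389 + 404\right) = 514 \cdot 793 = 407602$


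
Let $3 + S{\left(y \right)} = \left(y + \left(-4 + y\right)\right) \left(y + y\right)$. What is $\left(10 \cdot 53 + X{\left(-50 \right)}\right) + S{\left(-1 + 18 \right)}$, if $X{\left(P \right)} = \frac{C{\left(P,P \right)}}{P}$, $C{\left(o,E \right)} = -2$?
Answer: $\frac{38676}{25} \approx 1547.0$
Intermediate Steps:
$X{\left(P \right)} = - \frac{2}{P}$
$S{\left(y \right)} = -3 + 2 y \left(-4 + 2 y\right)$ ($S{\left(y \right)} = -3 + \left(y + \left(-4 + y\right)\right) \left(y + y\right) = -3 + \left(-4 + 2 y\right) 2 y = -3 + 2 y \left(-4 + 2 y\right)$)
$\left(10 \cdot 53 + X{\left(-50 \right)}\right) + S{\left(-1 + 18 \right)} = \left(10 \cdot 53 - \frac{2}{-50}\right) - \left(3 - 4 \left(-1 + 18\right)^{2} + 8 \left(-1 + 18\right)\right) = \left(530 - - \frac{1}{25}\right) - \left(139 - 1156\right) = \left(530 + \frac{1}{25}\right) - -1017 = \frac{13251}{25} - -1017 = \frac{13251}{25} + 1017 = \frac{38676}{25}$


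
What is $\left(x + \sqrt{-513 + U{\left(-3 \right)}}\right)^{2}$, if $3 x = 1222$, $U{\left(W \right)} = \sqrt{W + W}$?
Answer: $\frac{\left(1222 + 3 \sqrt{-513 + i \sqrt{6}}\right)^{2}}{9} \approx 1.6545 \cdot 10^{5} + 18454.0 i$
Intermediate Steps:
$U{\left(W \right)} = \sqrt{2} \sqrt{W}$ ($U{\left(W \right)} = \sqrt{2 W} = \sqrt{2} \sqrt{W}$)
$x = \frac{1222}{3}$ ($x = \frac{1}{3} \cdot 1222 = \frac{1222}{3} \approx 407.33$)
$\left(x + \sqrt{-513 + U{\left(-3 \right)}}\right)^{2} = \left(\frac{1222}{3} + \sqrt{-513 + \sqrt{2} \sqrt{-3}}\right)^{2} = \left(\frac{1222}{3} + \sqrt{-513 + \sqrt{2} i \sqrt{3}}\right)^{2} = \left(\frac{1222}{3} + \sqrt{-513 + i \sqrt{6}}\right)^{2}$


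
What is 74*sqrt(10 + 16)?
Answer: 74*sqrt(26) ≈ 377.33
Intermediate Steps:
74*sqrt(10 + 16) = 74*sqrt(26)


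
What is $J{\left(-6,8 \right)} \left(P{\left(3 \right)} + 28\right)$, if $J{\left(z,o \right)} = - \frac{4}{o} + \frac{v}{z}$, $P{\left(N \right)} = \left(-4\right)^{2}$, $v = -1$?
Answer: $- \frac{44}{3} \approx -14.667$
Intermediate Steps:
$P{\left(N \right)} = 16$
$J{\left(z,o \right)} = - \frac{1}{z} - \frac{4}{o}$ ($J{\left(z,o \right)} = - \frac{4}{o} - \frac{1}{z} = - \frac{1}{z} - \frac{4}{o}$)
$J{\left(-6,8 \right)} \left(P{\left(3 \right)} + 28\right) = \left(- \frac{1}{-6} - \frac{4}{8}\right) \left(16 + 28\right) = \left(\left(-1\right) \left(- \frac{1}{6}\right) - \frac{1}{2}\right) 44 = \left(\frac{1}{6} - \frac{1}{2}\right) 44 = \left(- \frac{1}{3}\right) 44 = - \frac{44}{3}$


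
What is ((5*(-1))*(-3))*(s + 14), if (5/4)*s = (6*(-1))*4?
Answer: -78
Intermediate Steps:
s = -96/5 (s = 4*((6*(-1))*4)/5 = 4*(-6*4)/5 = (⅘)*(-24) = -96/5 ≈ -19.200)
((5*(-1))*(-3))*(s + 14) = ((5*(-1))*(-3))*(-96/5 + 14) = -5*(-3)*(-26/5) = 15*(-26/5) = -78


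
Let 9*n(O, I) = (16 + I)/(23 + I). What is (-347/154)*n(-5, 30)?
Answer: -7981/36729 ≈ -0.21729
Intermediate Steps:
n(O, I) = (16 + I)/(9*(23 + I)) (n(O, I) = ((16 + I)/(23 + I))/9 = (16 + I)/(9*(23 + I)))
(-347/154)*n(-5, 30) = (-347/154)*((16 + 30)/(9*(23 + 30))) = (-347*1/154)*((⅑)*46/53) = -347*46/(1386*53) = -347/154*46/477 = -7981/36729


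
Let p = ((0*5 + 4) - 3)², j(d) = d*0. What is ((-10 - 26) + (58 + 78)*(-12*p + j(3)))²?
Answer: 2782224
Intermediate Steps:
j(d) = 0
p = 1 (p = ((0 + 4) - 3)² = (4 - 3)² = 1² = 1)
((-10 - 26) + (58 + 78)*(-12*p + j(3)))² = ((-10 - 26) + (58 + 78)*(-12*1 + 0))² = (-36 + 136*(-12 + 0))² = (-36 + 136*(-12))² = (-36 - 1632)² = (-1668)² = 2782224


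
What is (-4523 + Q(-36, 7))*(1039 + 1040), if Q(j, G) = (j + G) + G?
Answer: -9449055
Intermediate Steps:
Q(j, G) = j + 2*G (Q(j, G) = (G + j) + G = j + 2*G)
(-4523 + Q(-36, 7))*(1039 + 1040) = (-4523 + (-36 + 2*7))*(1039 + 1040) = (-4523 + (-36 + 14))*2079 = (-4523 - 22)*2079 = -4545*2079 = -9449055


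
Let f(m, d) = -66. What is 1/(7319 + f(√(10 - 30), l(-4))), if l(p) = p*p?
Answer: 1/7253 ≈ 0.00013787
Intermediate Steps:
l(p) = p²
1/(7319 + f(√(10 - 30), l(-4))) = 1/(7319 - 66) = 1/7253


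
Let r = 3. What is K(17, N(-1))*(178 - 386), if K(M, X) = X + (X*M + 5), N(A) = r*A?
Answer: 10192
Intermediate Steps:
N(A) = 3*A
K(M, X) = 5 + X + M*X (K(M, X) = X + (M*X + 5) = X + (5 + M*X) = 5 + X + M*X)
K(17, N(-1))*(178 - 386) = (5 + 3*(-1) + 17*(3*(-1)))*(178 - 386) = (5 - 3 + 17*(-3))*(-208) = (5 - 3 - 51)*(-208) = -49*(-208) = 10192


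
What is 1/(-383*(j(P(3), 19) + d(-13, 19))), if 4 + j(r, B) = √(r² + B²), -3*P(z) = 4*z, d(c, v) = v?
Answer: 15/58216 - √377/58216 ≈ -7.5864e-5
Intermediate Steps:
P(z) = -4*z/3
j(r, B) = -4 + √(B² + r²) (j(r, B) = -4 + √(r² + B²) = -4 + √(B² + r²))
1/(-383*(j(P(3), 19) + d(-13, 19))) = 1/(-383*((-4 + √(19² + (-4/3*3)²)) + 19)) = 1/(-383*((-4 + √(361 + (-4)²)) + 19)) = 1/(-383*((-4 + √(361 + 16)) + 19)) = 1/(-383*((-4 + √377) + 19)) = 1/(-383*(15 + √377)) = 1/(-5745 - 383*√377)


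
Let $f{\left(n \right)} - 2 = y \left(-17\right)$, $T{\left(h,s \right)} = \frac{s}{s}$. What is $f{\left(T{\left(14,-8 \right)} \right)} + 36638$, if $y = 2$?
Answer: $36606$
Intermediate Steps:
$T{\left(h,s \right)} = 1$
$f{\left(n \right)} = -32$ ($f{\left(n \right)} = 2 + 2 \left(-17\right) = 2 - 34 = -32$)
$f{\left(T{\left(14,-8 \right)} \right)} + 36638 = -32 + 36638 = 36606$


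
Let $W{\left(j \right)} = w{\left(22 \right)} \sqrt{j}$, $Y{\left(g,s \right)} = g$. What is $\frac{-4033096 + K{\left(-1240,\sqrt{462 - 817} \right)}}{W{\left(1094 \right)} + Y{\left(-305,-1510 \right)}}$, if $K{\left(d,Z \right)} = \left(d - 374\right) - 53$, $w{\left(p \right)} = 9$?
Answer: $\frac{1230602715}{4411} + \frac{36312867 \sqrt{1094}}{4411} \approx 5.5128 \cdot 10^{5}$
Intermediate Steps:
$W{\left(j \right)} = 9 \sqrt{j}$
$K{\left(d,Z \right)} = -427 + d$ ($K{\left(d,Z \right)} = \left(-374 + d\right) - 53 = -427 + d$)
$\frac{-4033096 + K{\left(-1240,\sqrt{462 - 817} \right)}}{W{\left(1094 \right)} + Y{\left(-305,-1510 \right)}} = \frac{-4033096 - 1667}{9 \sqrt{1094} - 305} = \frac{-4033096 - 1667}{-305 + 9 \sqrt{1094}} = - \frac{4034763}{-305 + 9 \sqrt{1094}}$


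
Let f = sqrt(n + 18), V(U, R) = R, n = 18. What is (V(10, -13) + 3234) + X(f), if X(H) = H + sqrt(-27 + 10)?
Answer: 3227 + I*sqrt(17) ≈ 3227.0 + 4.1231*I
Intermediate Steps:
f = 6 (f = sqrt(18 + 18) = sqrt(36) = 6)
X(H) = H + I*sqrt(17) (X(H) = H + sqrt(-17) = H + I*sqrt(17))
(V(10, -13) + 3234) + X(f) = (-13 + 3234) + (6 + I*sqrt(17)) = 3221 + (6 + I*sqrt(17)) = 3227 + I*sqrt(17)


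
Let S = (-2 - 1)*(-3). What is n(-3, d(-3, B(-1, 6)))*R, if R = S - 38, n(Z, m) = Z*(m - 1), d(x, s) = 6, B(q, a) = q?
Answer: 435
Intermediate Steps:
n(Z, m) = Z*(-1 + m)
S = 9 (S = -3*(-3) = 9)
R = -29 (R = 9 - 38 = -29)
n(-3, d(-3, B(-1, 6)))*R = -3*(-1 + 6)*(-29) = -3*5*(-29) = -15*(-29) = 435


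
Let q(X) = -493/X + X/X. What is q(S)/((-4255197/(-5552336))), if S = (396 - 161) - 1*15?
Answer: -126315644/78011945 ≈ -1.6192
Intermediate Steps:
S = 220 (S = 235 - 15 = 220)
q(X) = 1 - 493/X (q(X) = -493/X + 1 = 1 - 493/X)
q(S)/((-4255197/(-5552336))) = ((-493 + 220)/220)/((-4255197/(-5552336))) = ((1/220)*(-273))/((-4255197*(-1/5552336))) = -273/(220*4255197/5552336) = -273/220*5552336/4255197 = -126315644/78011945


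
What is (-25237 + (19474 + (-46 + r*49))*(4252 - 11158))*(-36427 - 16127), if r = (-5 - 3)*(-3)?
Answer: 7479299291394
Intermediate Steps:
r = 24 (r = -8*(-3) = 24)
(-25237 + (19474 + (-46 + r*49))*(4252 - 11158))*(-36427 - 16127) = (-25237 + (19474 + (-46 + 24*49))*(4252 - 11158))*(-36427 - 16127) = (-25237 + (19474 + (-46 + 1176))*(-6906))*(-52554) = (-25237 + (19474 + 1130)*(-6906))*(-52554) = (-25237 + 20604*(-6906))*(-52554) = (-25237 - 142291224)*(-52554) = -142316461*(-52554) = 7479299291394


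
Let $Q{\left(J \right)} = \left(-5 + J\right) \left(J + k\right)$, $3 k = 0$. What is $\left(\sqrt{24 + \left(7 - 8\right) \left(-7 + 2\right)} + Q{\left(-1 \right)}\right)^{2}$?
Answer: $\left(6 + \sqrt{29}\right)^{2} \approx 129.62$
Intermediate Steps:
$k = 0$ ($k = \frac{1}{3} \cdot 0 = 0$)
$Q{\left(J \right)} = J \left(-5 + J\right)$ ($Q{\left(J \right)} = \left(-5 + J\right) \left(J + 0\right) = \left(-5 + J\right) J = J \left(-5 + J\right)$)
$\left(\sqrt{24 + \left(7 - 8\right) \left(-7 + 2\right)} + Q{\left(-1 \right)}\right)^{2} = \left(\sqrt{24 + \left(7 - 8\right) \left(-7 + 2\right)} - \left(-5 - 1\right)\right)^{2} = \left(\sqrt{24 - -5} - -6\right)^{2} = \left(\sqrt{24 + 5} + 6\right)^{2} = \left(\sqrt{29} + 6\right)^{2} = \left(6 + \sqrt{29}\right)^{2}$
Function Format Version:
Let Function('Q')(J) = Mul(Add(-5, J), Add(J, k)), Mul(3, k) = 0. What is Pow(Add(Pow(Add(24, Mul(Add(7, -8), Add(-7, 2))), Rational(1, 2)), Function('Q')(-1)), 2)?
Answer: Pow(Add(6, Pow(29, Rational(1, 2))), 2) ≈ 129.62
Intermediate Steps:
k = 0 (k = Mul(Rational(1, 3), 0) = 0)
Function('Q')(J) = Mul(J, Add(-5, J)) (Function('Q')(J) = Mul(Add(-5, J), Add(J, 0)) = Mul(Add(-5, J), J) = Mul(J, Add(-5, J)))
Pow(Add(Pow(Add(24, Mul(Add(7, -8), Add(-7, 2))), Rational(1, 2)), Function('Q')(-1)), 2) = Pow(Add(Pow(Add(24, Mul(Add(7, -8), Add(-7, 2))), Rational(1, 2)), Mul(-1, Add(-5, -1))), 2) = Pow(Add(Pow(Add(24, Mul(-1, -5)), Rational(1, 2)), Mul(-1, -6)), 2) = Pow(Add(Pow(Add(24, 5), Rational(1, 2)), 6), 2) = Pow(Add(Pow(29, Rational(1, 2)), 6), 2) = Pow(Add(6, Pow(29, Rational(1, 2))), 2)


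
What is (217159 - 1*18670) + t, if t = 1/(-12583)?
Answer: 2497587086/12583 ≈ 1.9849e+5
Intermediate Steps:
t = -1/12583 ≈ -7.9472e-5
(217159 - 1*18670) + t = (217159 - 1*18670) - 1/12583 = (217159 - 18670) - 1/12583 = 198489 - 1/12583 = 2497587086/12583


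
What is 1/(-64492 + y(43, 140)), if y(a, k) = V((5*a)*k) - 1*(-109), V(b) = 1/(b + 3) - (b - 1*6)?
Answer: -30103/2844041130 ≈ -1.0585e-5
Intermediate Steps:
V(b) = 6 + 1/(3 + b) - b (V(b) = 1/(3 + b) - (b - 6) = 1/(3 + b) - (-6 + b) = 1/(3 + b) + (6 - b) = 6 + 1/(3 + b) - b)
y(a, k) = 109 + (19 - 25*a²*k² + 15*a*k)/(3 + 5*a*k) (y(a, k) = (19 - ((5*a)*k)² + 3*((5*a)*k))/(3 + (5*a)*k) - 1*(-109) = (19 - (5*a*k)² + 3*(5*a*k))/(3 + 5*a*k) + 109 = (19 - 25*a²*k² + 15*a*k)/(3 + 5*a*k) + 109 = 109 + (19 - 25*a²*k² + 15*a*k)/(3 + 5*a*k))
1/(-64492 + y(43, 140)) = 1/(-64492 + (346 - 25*43²*140² + 560*43*140)/(3 + 5*43*140)) = 1/(-64492 + (346 - 25*1849*19600 + 3371200)/(3 + 30100)) = 1/(-64492 + (346 - 906010000 + 3371200)/30103) = 1/(-64492 + (1/30103)*(-902638454)) = 1/(-64492 - 902638454/30103) = 1/(-2844041130/30103) = -30103/2844041130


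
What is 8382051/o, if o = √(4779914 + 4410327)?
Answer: 8382051*√9190241/9190241 ≈ 2764.9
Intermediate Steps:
o = √9190241 ≈ 3031.5
8382051/o = 8382051/(√9190241) = 8382051*(√9190241/9190241) = 8382051*√9190241/9190241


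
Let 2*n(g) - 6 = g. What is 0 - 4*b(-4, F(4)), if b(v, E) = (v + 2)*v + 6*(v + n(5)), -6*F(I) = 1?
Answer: -68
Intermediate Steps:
F(I) = -⅙ (F(I) = -⅙*1 = -⅙)
n(g) = 3 + g/2
b(v, E) = 33 + 6*v + v*(2 + v) (b(v, E) = (v + 2)*v + 6*(v + (3 + (½)*5)) = (2 + v)*v + 6*(v + (3 + 5/2)) = v*(2 + v) + 6*(v + 11/2) = v*(2 + v) + 6*(11/2 + v) = v*(2 + v) + (33 + 6*v) = 33 + 6*v + v*(2 + v))
0 - 4*b(-4, F(4)) = 0 - 4*(33 + (-4)² + 8*(-4)) = 0 - 4*(33 + 16 - 32) = 0 - 4*17 = 0 - 68 = -68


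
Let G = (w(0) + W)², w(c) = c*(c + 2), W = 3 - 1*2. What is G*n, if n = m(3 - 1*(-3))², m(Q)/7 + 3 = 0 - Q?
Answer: 3969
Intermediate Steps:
W = 1 (W = 3 - 2 = 1)
m(Q) = -21 - 7*Q (m(Q) = -21 + 7*(0 - Q) = -21 + 7*(-Q) = -21 - 7*Q)
w(c) = c*(2 + c)
n = 3969 (n = (-21 - 7*(3 - 1*(-3)))² = (-21 - 7*(3 + 3))² = (-21 - 7*6)² = (-21 - 42)² = (-63)² = 3969)
G = 1 (G = (0*(2 + 0) + 1)² = (0*2 + 1)² = (0 + 1)² = 1² = 1)
G*n = 1*3969 = 3969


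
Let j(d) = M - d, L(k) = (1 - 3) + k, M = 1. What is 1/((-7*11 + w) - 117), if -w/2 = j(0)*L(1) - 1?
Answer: -1/190 ≈ -0.0052632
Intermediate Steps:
L(k) = -2 + k
j(d) = 1 - d
w = 4 (w = -2*((1 - 1*0)*(-2 + 1) - 1) = -2*((1 + 0)*(-1) - 1) = -2*(1*(-1) - 1) = -2*(-1 - 1) = -2*(-2) = 4)
1/((-7*11 + w) - 117) = 1/((-7*11 + 4) - 117) = 1/((-77 + 4) - 117) = 1/(-73 - 117) = 1/(-190) = -1/190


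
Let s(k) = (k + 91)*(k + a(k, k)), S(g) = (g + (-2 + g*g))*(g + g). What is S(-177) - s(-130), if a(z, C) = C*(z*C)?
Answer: -96715170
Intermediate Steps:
a(z, C) = z*C² (a(z, C) = C*(C*z) = z*C²)
S(g) = 2*g*(-2 + g + g²) (S(g) = (g + (-2 + g²))*(2*g) = (-2 + g + g²)*(2*g) = 2*g*(-2 + g + g²))
s(k) = (91 + k)*(k + k³) (s(k) = (k + 91)*(k + k*k²) = (91 + k)*(k + k³))
S(-177) - s(-130) = 2*(-177)*(-2 - 177 + (-177)²) - (-130)*(91 - 130 + (-130)³ + 91*(-130)²) = 2*(-177)*(-2 - 177 + 31329) - (-130)*(91 - 130 - 2197000 + 91*16900) = 2*(-177)*31150 - (-130)*(91 - 130 - 2197000 + 1537900) = -11027100 - (-130)*(-659139) = -11027100 - 1*85688070 = -11027100 - 85688070 = -96715170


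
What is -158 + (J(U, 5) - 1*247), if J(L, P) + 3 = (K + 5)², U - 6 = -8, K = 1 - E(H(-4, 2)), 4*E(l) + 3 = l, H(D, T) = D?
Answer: -5567/16 ≈ -347.94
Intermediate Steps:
E(l) = -¾ + l/4
K = 11/4 (K = 1 - (-¾ + (¼)*(-4)) = 1 - (-¾ - 1) = 1 - 1*(-7/4) = 1 + 7/4 = 11/4 ≈ 2.7500)
U = -2 (U = 6 - 8 = -2)
J(L, P) = 913/16 (J(L, P) = -3 + (11/4 + 5)² = -3 + (31/4)² = -3 + 961/16 = 913/16)
-158 + (J(U, 5) - 1*247) = -158 + (913/16 - 1*247) = -158 + (913/16 - 247) = -158 - 3039/16 = -5567/16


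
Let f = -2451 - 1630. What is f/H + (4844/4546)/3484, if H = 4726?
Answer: -4038316415/4678227229 ≈ -0.86322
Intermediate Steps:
f = -4081
f/H + (4844/4546)/3484 = -4081/4726 + (4844/4546)/3484 = -4081*1/4726 + (4844*(1/4546))*(1/3484) = -4081/4726 + (2422/2273)*(1/3484) = -4081/4726 + 1211/3959566 = -4038316415/4678227229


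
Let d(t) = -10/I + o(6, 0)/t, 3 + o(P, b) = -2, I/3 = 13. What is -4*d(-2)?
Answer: -350/39 ≈ -8.9744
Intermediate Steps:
I = 39 (I = 3*13 = 39)
o(P, b) = -5 (o(P, b) = -3 - 2 = -5)
d(t) = -10/39 - 5/t
-4*d(-2) = -4*(-10/39 - 5/(-2)) = -4*(-10/39 - 5*(-1/2)) = -4*(-10/39 + 5/2) = -4*175/78 = -350/39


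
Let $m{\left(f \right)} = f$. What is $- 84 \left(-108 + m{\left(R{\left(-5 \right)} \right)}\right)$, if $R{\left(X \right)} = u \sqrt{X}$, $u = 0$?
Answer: $9072$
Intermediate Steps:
$R{\left(X \right)} = 0$ ($R{\left(X \right)} = 0 \sqrt{X} = 0$)
$- 84 \left(-108 + m{\left(R{\left(-5 \right)} \right)}\right) = - 84 \left(-108 + 0\right) = \left(-84\right) \left(-108\right) = 9072$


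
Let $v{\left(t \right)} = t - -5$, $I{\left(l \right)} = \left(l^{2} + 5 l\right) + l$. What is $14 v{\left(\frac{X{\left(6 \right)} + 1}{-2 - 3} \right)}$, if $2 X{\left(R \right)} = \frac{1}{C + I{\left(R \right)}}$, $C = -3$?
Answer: $\frac{23177}{345} \approx 67.18$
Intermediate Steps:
$I{\left(l \right)} = l^{2} + 6 l$
$X{\left(R \right)} = \frac{1}{2 \left(-3 + R \left(6 + R\right)\right)}$
$v{\left(t \right)} = 5 + t$ ($v{\left(t \right)} = t + 5 = 5 + t$)
$14 v{\left(\frac{X{\left(6 \right)} + 1}{-2 - 3} \right)} = 14 \left(5 + \frac{\frac{1}{2 \left(-3 + 6 \left(6 + 6\right)\right)} + 1}{-2 - 3}\right) = 14 \left(5 + \frac{\frac{1}{2 \left(-3 + 6 \cdot 12\right)} + 1}{-5}\right) = 14 \left(5 + \left(\frac{1}{2 \left(-3 + 72\right)} + 1\right) \left(- \frac{1}{5}\right)\right) = 14 \left(5 + \left(\frac{1}{2 \cdot 69} + 1\right) \left(- \frac{1}{5}\right)\right) = 14 \left(5 + \left(\frac{1}{2} \cdot \frac{1}{69} + 1\right) \left(- \frac{1}{5}\right)\right) = 14 \left(5 + \left(\frac{1}{138} + 1\right) \left(- \frac{1}{5}\right)\right) = 14 \left(5 + \frac{139}{138} \left(- \frac{1}{5}\right)\right) = 14 \left(5 - \frac{139}{690}\right) = 14 \cdot \frac{3311}{690} = \frac{23177}{345}$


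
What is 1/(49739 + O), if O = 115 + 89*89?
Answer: 1/57775 ≈ 1.7309e-5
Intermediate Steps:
O = 8036 (O = 115 + 7921 = 8036)
1/(49739 + O) = 1/(49739 + 8036) = 1/57775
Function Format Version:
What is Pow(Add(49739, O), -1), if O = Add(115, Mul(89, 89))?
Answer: Rational(1, 57775) ≈ 1.7309e-5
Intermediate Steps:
O = 8036 (O = Add(115, 7921) = 8036)
Pow(Add(49739, O), -1) = Pow(Add(49739, 8036), -1) = Pow(57775, -1) = Rational(1, 57775)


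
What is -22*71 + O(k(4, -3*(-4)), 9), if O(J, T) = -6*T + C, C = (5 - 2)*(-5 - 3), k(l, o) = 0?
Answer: -1640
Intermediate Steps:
C = -24 (C = 3*(-8) = -24)
O(J, T) = -24 - 6*T (O(J, T) = -6*T - 24 = -24 - 6*T)
-22*71 + O(k(4, -3*(-4)), 9) = -22*71 + (-24 - 6*9) = -1562 + (-24 - 54) = -1562 - 78 = -1640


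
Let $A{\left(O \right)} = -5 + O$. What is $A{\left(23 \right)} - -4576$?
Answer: $4594$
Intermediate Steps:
$A{\left(23 \right)} - -4576 = \left(-5 + 23\right) - -4576 = 18 + 4576 = 4594$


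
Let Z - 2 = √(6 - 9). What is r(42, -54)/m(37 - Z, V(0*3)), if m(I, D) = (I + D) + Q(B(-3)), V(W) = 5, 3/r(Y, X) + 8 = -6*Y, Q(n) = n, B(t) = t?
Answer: -111/356720 - 3*I*√3/356720 ≈ -0.00031117 - 1.4566e-5*I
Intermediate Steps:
Z = 2 + I*√3 (Z = 2 + √(6 - 9) = 2 + √(-3) = 2 + I*√3 ≈ 2.0 + 1.732*I)
r(Y, X) = 3/(-8 - 6*Y)
m(I, D) = -3 + D + I (m(I, D) = (I + D) - 3 = (D + I) - 3 = -3 + D + I)
r(42, -54)/m(37 - Z, V(0*3)) = (-3/(8 + 6*42))/(-3 + 5 + (37 - (2 + I*√3))) = (-3/(8 + 252))/(-3 + 5 + (37 + (-2 - I*√3))) = (-3/260)/(-3 + 5 + (35 - I*√3)) = (-3*1/260)/(37 - I*√3) = -3/(260*(37 - I*√3))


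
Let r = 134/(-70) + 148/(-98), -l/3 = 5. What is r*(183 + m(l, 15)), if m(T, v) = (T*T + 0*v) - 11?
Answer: -333083/245 ≈ -1359.5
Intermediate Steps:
l = -15 (l = -3*5 = -15)
m(T, v) = -11 + T**2 (m(T, v) = (T**2 + 0) - 11 = T**2 - 11 = -11 + T**2)
r = -839/245 (r = 134*(-1/70) + 148*(-1/98) = -67/35 - 74/49 = -839/245 ≈ -3.4245)
r*(183 + m(l, 15)) = -839*(183 + (-11 + (-15)**2))/245 = -839*(183 + (-11 + 225))/245 = -839*(183 + 214)/245 = -839/245*397 = -333083/245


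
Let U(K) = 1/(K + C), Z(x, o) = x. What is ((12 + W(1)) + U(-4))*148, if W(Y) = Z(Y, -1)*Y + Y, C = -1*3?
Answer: 14356/7 ≈ 2050.9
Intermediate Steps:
C = -3
W(Y) = Y + Y² (W(Y) = Y*Y + Y = Y² + Y = Y + Y²)
U(K) = 1/(-3 + K) (U(K) = 1/(K - 3) = 1/(-3 + K))
((12 + W(1)) + U(-4))*148 = ((12 + 1*(1 + 1)) + 1/(-3 - 4))*148 = ((12 + 1*2) + 1/(-7))*148 = ((12 + 2) - ⅐)*148 = (14 - ⅐)*148 = (97/7)*148 = 14356/7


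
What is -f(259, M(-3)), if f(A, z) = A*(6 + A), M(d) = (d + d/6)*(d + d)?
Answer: -68635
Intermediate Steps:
M(d) = 7*d²/3 (M(d) = (d + d*(⅙))*(2*d) = (d + d/6)*(2*d) = (7*d/6)*(2*d) = 7*d²/3)
-f(259, M(-3)) = -259*(6 + 259) = -259*265 = -1*68635 = -68635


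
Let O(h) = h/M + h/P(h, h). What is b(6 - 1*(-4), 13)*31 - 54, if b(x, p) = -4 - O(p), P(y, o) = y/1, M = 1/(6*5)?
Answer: -12299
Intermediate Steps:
M = 1/30 (M = (1/6)*(1/5) = 1/30 ≈ 0.033333)
P(y, o) = y (P(y, o) = y*1 = y)
O(h) = 1 + 30*h (O(h) = h/(1/30) + h/h = h*30 + 1 = 30*h + 1 = 1 + 30*h)
b(x, p) = -5 - 30*p (b(x, p) = -4 - (1 + 30*p) = -4 + (-1 - 30*p) = -5 - 30*p)
b(6 - 1*(-4), 13)*31 - 54 = (-5 - 30*13)*31 - 54 = (-5 - 390)*31 - 54 = -395*31 - 54 = -12245 - 54 = -12299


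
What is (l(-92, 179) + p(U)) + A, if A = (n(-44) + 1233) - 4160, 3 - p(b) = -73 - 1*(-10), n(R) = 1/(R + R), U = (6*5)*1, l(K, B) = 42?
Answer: -248073/88 ≈ -2819.0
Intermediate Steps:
U = 30 (U = 30*1 = 30)
n(R) = 1/(2*R)
p(b) = 66 (p(b) = 3 - (-73 - 1*(-10)) = 3 - (-73 + 10) = 3 - 1*(-63) = 3 + 63 = 66)
A = -257577/88 (A = ((½)/(-44) + 1233) - 4160 = ((½)*(-1/44) + 1233) - 4160 = (-1/88 + 1233) - 4160 = 108503/88 - 4160 = -257577/88 ≈ -2927.0)
(l(-92, 179) + p(U)) + A = (42 + 66) - 257577/88 = 108 - 257577/88 = -248073/88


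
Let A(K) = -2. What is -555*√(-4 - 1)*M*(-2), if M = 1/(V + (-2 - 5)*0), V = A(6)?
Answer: -555*I*√5 ≈ -1241.0*I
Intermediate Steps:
V = -2
M = -½ (M = 1/(-2 + (-2 - 5)*0) = 1/(-2 - 7*0) = 1/(-2 + 0) = 1/(-2) = -½ ≈ -0.50000)
-555*√(-4 - 1)*M*(-2) = -555*√(-4 - 1)*(-½)*(-2) = -555*√(-5)*(-½)*(-2) = -555*(I*√5)*(-½)*(-2) = -555*(-I*√5/2)*(-2) = -555*I*√5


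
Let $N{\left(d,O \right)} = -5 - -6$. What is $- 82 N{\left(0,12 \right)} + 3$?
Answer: $-79$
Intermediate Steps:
$N{\left(d,O \right)} = 1$ ($N{\left(d,O \right)} = -5 + 6 = 1$)
$- 82 N{\left(0,12 \right)} + 3 = \left(-82\right) 1 + 3 = -82 + 3 = -79$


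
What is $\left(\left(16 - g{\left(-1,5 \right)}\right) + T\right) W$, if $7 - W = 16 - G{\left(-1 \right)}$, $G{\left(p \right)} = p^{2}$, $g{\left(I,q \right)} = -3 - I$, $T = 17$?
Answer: $-280$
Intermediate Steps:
$W = -8$ ($W = 7 - \left(16 - \left(-1\right)^{2}\right) = 7 - \left(16 - 1\right) = 7 - 15 = -8$)
$\left(\left(16 - g{\left(-1,5 \right)}\right) + T\right) W = \left(\left(16 - \left(-3 - -1\right)\right) + 17\right) \left(-8\right) = \left(\left(16 - \left(-3 + 1\right)\right) + 17\right) \left(-8\right) = \left(\left(16 - -2\right) + 17\right) \left(-8\right) = \left(\left(16 + 2\right) + 17\right) \left(-8\right) = \left(18 + 17\right) \left(-8\right) = 35 \left(-8\right) = -280$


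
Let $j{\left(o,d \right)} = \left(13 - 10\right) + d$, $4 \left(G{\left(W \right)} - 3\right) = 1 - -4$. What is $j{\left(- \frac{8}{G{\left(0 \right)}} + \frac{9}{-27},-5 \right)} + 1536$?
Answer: $1534$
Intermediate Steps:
$G{\left(W \right)} = \frac{17}{4}$ ($G{\left(W \right)} = 3 + \frac{1 - -4}{4} = 3 + \frac{1 + 4}{4} = 3 + \frac{1}{4} \cdot 5 = 3 + \frac{5}{4} = \frac{17}{4}$)
$j{\left(o,d \right)} = 3 + d$
$j{\left(- \frac{8}{G{\left(0 \right)}} + \frac{9}{-27},-5 \right)} + 1536 = \left(3 - 5\right) + 1536 = -2 + 1536 = 1534$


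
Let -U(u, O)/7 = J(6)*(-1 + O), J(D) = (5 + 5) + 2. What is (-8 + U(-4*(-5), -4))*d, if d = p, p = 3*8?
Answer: 9888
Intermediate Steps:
J(D) = 12 (J(D) = 10 + 2 = 12)
p = 24
U(u, O) = 84 - 84*O (U(u, O) = -84*(-1 + O) = -7*(-12 + 12*O) = 84 - 84*O)
d = 24
(-8 + U(-4*(-5), -4))*d = (-8 + (84 - 84*(-4)))*24 = (-8 + (84 + 336))*24 = (-8 + 420)*24 = 412*24 = 9888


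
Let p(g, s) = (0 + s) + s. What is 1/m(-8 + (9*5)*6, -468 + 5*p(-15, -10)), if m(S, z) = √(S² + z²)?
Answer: √97817/195634 ≈ 0.0015987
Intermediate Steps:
p(g, s) = 2*s (p(g, s) = s + s = 2*s)
1/m(-8 + (9*5)*6, -468 + 5*p(-15, -10)) = 1/(√((-8 + (9*5)*6)² + (-468 + 5*(2*(-10)))²)) = 1/(√((-8 + 45*6)² + (-468 + 5*(-20))²)) = 1/(√((-8 + 270)² + (-468 - 100)²)) = 1/(√(262² + (-568)²)) = 1/(√(68644 + 322624)) = 1/(√391268) = 1/(2*√97817) = √97817/195634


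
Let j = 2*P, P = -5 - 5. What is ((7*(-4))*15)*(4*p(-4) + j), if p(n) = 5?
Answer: 0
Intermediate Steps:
P = -10
j = -20 (j = 2*(-10) = -20)
((7*(-4))*15)*(4*p(-4) + j) = ((7*(-4))*15)*(4*5 - 20) = (-28*15)*(20 - 20) = -420*0 = 0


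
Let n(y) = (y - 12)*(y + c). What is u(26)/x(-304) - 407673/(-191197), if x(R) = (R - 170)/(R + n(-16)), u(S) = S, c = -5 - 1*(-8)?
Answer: -17505053/15104563 ≈ -1.1589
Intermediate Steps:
c = 3 (c = -5 + 8 = 3)
n(y) = (-12 + y)*(3 + y) (n(y) = (y - 12)*(y + 3) = (-12 + y)*(3 + y))
x(R) = (-170 + R)/(364 + R) (x(R) = (R - 170)/(R + (-36 + (-16)² - 9*(-16))) = (-170 + R)/(R + (-36 + 256 + 144)) = (-170 + R)/(R + 364) = (-170 + R)/(364 + R))
u(26)/x(-304) - 407673/(-191197) = 26/(((-170 - 304)/(364 - 304))) - 407673/(-191197) = 26/((-474/60)) - 407673*(-1/191197) = 26/(((1/60)*(-474))) + 407673/191197 = 26/(-79/10) + 407673/191197 = 26*(-10/79) + 407673/191197 = -260/79 + 407673/191197 = -17505053/15104563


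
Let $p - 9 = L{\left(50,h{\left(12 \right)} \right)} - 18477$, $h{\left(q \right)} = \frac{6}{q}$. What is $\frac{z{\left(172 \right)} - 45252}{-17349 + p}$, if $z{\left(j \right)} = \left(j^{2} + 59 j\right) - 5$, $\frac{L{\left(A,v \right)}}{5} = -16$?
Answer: $\frac{5525}{35897} \approx 0.15391$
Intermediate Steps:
$L{\left(A,v \right)} = -80$ ($L{\left(A,v \right)} = 5 \left(-16\right) = -80$)
$z{\left(j \right)} = -5 + j^{2} + 59 j$
$p = -18548$ ($p = 9 - 18557 = -18548$)
$\frac{z{\left(172 \right)} - 45252}{-17349 + p} = \frac{\left(-5 + 172^{2} + 59 \cdot 172\right) - 45252}{-17349 - 18548} = \frac{\left(-5 + 29584 + 10148\right) - 45252}{-35897} = \left(39727 - 45252\right) \left(- \frac{1}{35897}\right) = \left(-5525\right) \left(- \frac{1}{35897}\right) = \frac{5525}{35897}$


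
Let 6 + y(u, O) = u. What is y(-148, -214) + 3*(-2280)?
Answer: -6994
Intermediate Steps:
y(u, O) = -6 + u
y(-148, -214) + 3*(-2280) = (-6 - 148) + 3*(-2280) = -154 - 6840 = -6994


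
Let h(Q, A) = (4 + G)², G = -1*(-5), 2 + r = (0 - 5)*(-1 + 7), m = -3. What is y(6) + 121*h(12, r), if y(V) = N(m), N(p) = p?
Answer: 9798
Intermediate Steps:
y(V) = -3
r = -32 (r = -2 + (0 - 5)*(-1 + 7) = -2 - 5*6 = -2 - 30 = -32)
G = 5
h(Q, A) = 81 (h(Q, A) = (4 + 5)² = 9² = 81)
y(6) + 121*h(12, r) = -3 + 121*81 = -3 + 9801 = 9798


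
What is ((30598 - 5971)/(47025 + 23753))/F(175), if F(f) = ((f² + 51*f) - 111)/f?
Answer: 4309725/2791413542 ≈ 0.0015439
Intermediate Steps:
F(f) = (-111 + f² + 51*f)/f
((30598 - 5971)/(47025 + 23753))/F(175) = ((30598 - 5971)/(47025 + 23753))/(51 + 175 - 111/175) = (24627/70778)/(51 + 175 - 111*1/175) = (24627*(1/70778))/(51 + 175 - 111/175) = 24627/(70778*(39439/175)) = (24627/70778)*(175/39439) = 4309725/2791413542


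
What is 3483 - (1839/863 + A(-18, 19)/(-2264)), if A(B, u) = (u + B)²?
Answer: 6801034223/1953832 ≈ 3480.9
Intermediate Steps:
A(B, u) = (B + u)²
3483 - (1839/863 + A(-18, 19)/(-2264)) = 3483 - (1839/863 + (-18 + 19)²/(-2264)) = 3483 - (1839*(1/863) + 1²*(-1/2264)) = 3483 - (1839/863 + 1*(-1/2264)) = 3483 - (1839/863 - 1/2264) = 3483 - 1*4162633/1953832 = 3483 - 4162633/1953832 = 6801034223/1953832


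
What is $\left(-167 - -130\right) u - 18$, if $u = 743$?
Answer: $-27509$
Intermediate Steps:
$\left(-167 - -130\right) u - 18 = \left(-167 - -130\right) 743 - 18 = \left(-167 + 130\right) 743 - 18 = \left(-37\right) 743 - 18 = -27491 - 18 = -27509$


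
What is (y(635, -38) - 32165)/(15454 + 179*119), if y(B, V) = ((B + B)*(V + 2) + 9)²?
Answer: 2089463356/36755 ≈ 56848.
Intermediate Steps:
y(B, V) = (9 + 2*B*(2 + V))² (y(B, V) = ((2*B)*(2 + V) + 9)² = (2*B*(2 + V) + 9)² = (9 + 2*B*(2 + V))²)
(y(635, -38) - 32165)/(15454 + 179*119) = ((9 + 4*635 + 2*635*(-38))² - 32165)/(15454 + 179*119) = ((9 + 2540 - 48260)² - 32165)/(15454 + 21301) = ((-45711)² - 32165)/36755 = (2089495521 - 32165)*(1/36755) = 2089463356*(1/36755) = 2089463356/36755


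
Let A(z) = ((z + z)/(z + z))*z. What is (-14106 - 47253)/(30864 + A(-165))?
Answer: -20453/10233 ≈ -1.9987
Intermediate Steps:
A(z) = z (A(z) = ((2*z)/((2*z)))*z = ((2*z)*(1/(2*z)))*z = 1*z = z)
(-14106 - 47253)/(30864 + A(-165)) = (-14106 - 47253)/(30864 - 165) = -61359/30699 = -61359*1/30699 = -20453/10233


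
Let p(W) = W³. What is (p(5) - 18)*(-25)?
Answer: -2675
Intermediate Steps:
(p(5) - 18)*(-25) = (5³ - 18)*(-25) = (125 - 18)*(-25) = 107*(-25) = -2675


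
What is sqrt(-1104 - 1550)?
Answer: I*sqrt(2654) ≈ 51.517*I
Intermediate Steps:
sqrt(-1104 - 1550) = sqrt(-2654) = I*sqrt(2654)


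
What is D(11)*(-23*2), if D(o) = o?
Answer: -506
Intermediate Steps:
D(11)*(-23*2) = 11*(-23*2) = 11*(-46) = -506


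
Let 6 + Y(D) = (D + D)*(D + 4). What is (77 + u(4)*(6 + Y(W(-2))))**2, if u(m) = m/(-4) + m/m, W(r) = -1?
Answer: 5929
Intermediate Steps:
u(m) = 1 - m/4 (u(m) = m*(-1/4) + 1 = -m/4 + 1 = 1 - m/4)
Y(D) = -6 + 2*D*(4 + D) (Y(D) = -6 + (D + D)*(D + 4) = -6 + (2*D)*(4 + D) = -6 + 2*D*(4 + D))
(77 + u(4)*(6 + Y(W(-2))))**2 = (77 + (1 - 1/4*4)*(6 + (-6 + 2*(-1)**2 + 8*(-1))))**2 = (77 + (1 - 1)*(6 + (-6 + 2*1 - 8)))**2 = (77 + 0*(6 + (-6 + 2 - 8)))**2 = (77 + 0*(6 - 12))**2 = (77 + 0*(-6))**2 = (77 + 0)**2 = 77**2 = 5929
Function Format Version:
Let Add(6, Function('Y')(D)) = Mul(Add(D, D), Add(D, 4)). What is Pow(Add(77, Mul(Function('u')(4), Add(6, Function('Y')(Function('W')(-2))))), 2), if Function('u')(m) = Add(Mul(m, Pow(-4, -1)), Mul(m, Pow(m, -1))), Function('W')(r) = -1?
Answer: 5929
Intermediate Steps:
Function('u')(m) = Add(1, Mul(Rational(-1, 4), m)) (Function('u')(m) = Add(Mul(m, Rational(-1, 4)), 1) = Add(Mul(Rational(-1, 4), m), 1) = Add(1, Mul(Rational(-1, 4), m)))
Function('Y')(D) = Add(-6, Mul(2, D, Add(4, D))) (Function('Y')(D) = Add(-6, Mul(Add(D, D), Add(D, 4))) = Add(-6, Mul(Mul(2, D), Add(4, D))) = Add(-6, Mul(2, D, Add(4, D))))
Pow(Add(77, Mul(Function('u')(4), Add(6, Function('Y')(Function('W')(-2))))), 2) = Pow(Add(77, Mul(Add(1, Mul(Rational(-1, 4), 4)), Add(6, Add(-6, Mul(2, Pow(-1, 2)), Mul(8, -1))))), 2) = Pow(Add(77, Mul(Add(1, -1), Add(6, Add(-6, Mul(2, 1), -8)))), 2) = Pow(Add(77, Mul(0, Add(6, Add(-6, 2, -8)))), 2) = Pow(Add(77, Mul(0, Add(6, -12))), 2) = Pow(Add(77, Mul(0, -6)), 2) = Pow(Add(77, 0), 2) = Pow(77, 2) = 5929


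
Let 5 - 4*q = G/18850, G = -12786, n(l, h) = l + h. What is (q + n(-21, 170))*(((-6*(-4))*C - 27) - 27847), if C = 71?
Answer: -7420265353/1885 ≈ -3.9365e+6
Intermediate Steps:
n(l, h) = h + l
q = 26759/18850 (q = 5/4 - (-6393)/(2*18850) = 5/4 - ¼*(-6393/9425) = 5/4 + 6393/37700 = 26759/18850 ≈ 1.4196)
(q + n(-21, 170))*(((-6*(-4))*C - 27) - 27847) = (26759/18850 + (170 - 21))*((-6*(-4)*71 - 27) - 27847) = (26759/18850 + 149)*((24*71 - 27) - 27847) = 2835409*((1704 - 27) - 27847)/18850 = 2835409*(1677 - 27847)/18850 = (2835409/18850)*(-26170) = -7420265353/1885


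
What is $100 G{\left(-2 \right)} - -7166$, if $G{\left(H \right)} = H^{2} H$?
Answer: $6366$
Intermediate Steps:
$G{\left(H \right)} = H^{3}$
$100 G{\left(-2 \right)} - -7166 = 100 \left(-2\right)^{3} - -7166 = 100 \left(-8\right) + 7166 = -800 + 7166 = 6366$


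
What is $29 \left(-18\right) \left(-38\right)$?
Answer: $19836$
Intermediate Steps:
$29 \left(-18\right) \left(-38\right) = \left(-522\right) \left(-38\right) = 19836$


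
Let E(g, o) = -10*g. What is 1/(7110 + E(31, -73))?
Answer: 1/6800 ≈ 0.00014706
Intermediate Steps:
1/(7110 + E(31, -73)) = 1/(7110 - 10*31) = 1/(7110 - 310) = 1/6800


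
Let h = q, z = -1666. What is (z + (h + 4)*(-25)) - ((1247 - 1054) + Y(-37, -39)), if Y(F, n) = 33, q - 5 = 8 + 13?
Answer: -2642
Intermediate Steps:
q = 26 (q = 5 + (8 + 13) = 5 + 21 = 26)
h = 26
(z + (h + 4)*(-25)) - ((1247 - 1054) + Y(-37, -39)) = (-1666 + (26 + 4)*(-25)) - ((1247 - 1054) + 33) = (-1666 + 30*(-25)) - (193 + 33) = (-1666 - 750) - 1*226 = -2416 - 226 = -2642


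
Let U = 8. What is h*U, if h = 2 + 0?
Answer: 16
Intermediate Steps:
h = 2
h*U = 2*8 = 16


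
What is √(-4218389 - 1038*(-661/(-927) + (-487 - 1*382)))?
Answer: I*√316720707681/309 ≈ 1821.3*I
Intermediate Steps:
√(-4218389 - 1038*(-661/(-927) + (-487 - 1*382))) = √(-4218389 - 1038*(-661*(-1/927) + (-487 - 382))) = √(-4218389 - 1038*(661/927 - 869)) = √(-4218389 - 1038*(-804902/927)) = √(-4218389 + 278496092/309) = √(-1024986109/309) = I*√316720707681/309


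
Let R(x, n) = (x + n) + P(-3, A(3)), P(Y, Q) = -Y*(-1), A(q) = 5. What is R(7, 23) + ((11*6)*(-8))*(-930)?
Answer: 491067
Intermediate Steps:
P(Y, Q) = Y (P(Y, Q) = -(-1)*Y = Y)
R(x, n) = -3 + n + x (R(x, n) = (x + n) - 3 = (n + x) - 3 = -3 + n + x)
R(7, 23) + ((11*6)*(-8))*(-930) = (-3 + 23 + 7) + ((11*6)*(-8))*(-930) = 27 + (66*(-8))*(-930) = 27 - 528*(-930) = 27 + 491040 = 491067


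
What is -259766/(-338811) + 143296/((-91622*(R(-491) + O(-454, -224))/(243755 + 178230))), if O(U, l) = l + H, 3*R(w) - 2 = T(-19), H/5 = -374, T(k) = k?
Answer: 30806181850857814/97768484271579 ≈ 315.09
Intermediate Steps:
H = -1870 (H = 5*(-374) = -1870)
R(w) = -17/3 (R(w) = ⅔ + (⅓)*(-19) = ⅔ - 19/3 = -17/3)
O(U, l) = -1870 + l (O(U, l) = l - 1870 = -1870 + l)
-259766/(-338811) + 143296/((-91622*(R(-491) + O(-454, -224))/(243755 + 178230))) = -259766/(-338811) + 143296/((-91622*(-17/3 + (-1870 - 224))/(243755 + 178230))) = -259766*(-1/338811) + 143296/((-91622/(421985/(-17/3 - 2094)))) = 259766/338811 + 143296/((-91622/(421985/(-6299/3)))) = 259766/338811 + 143296/((-91622/(421985*(-3/6299)))) = 259766/338811 + 143296/((-91622/(-1265955/6299))) = 259766/338811 + 143296/((-91622*(-6299/1265955))) = 259766/338811 + 143296/(577126978/1265955) = 259766/338811 + 143296*(1265955/577126978) = 259766/338811 + 90703143840/288563489 = 30806181850857814/97768484271579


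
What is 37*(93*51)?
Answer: 175491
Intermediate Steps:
37*(93*51) = 37*4743 = 175491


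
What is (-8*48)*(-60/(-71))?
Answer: -23040/71 ≈ -324.51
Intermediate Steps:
(-8*48)*(-60/(-71)) = -(-23040)*(-1)/71 = -384*60/71 = -23040/71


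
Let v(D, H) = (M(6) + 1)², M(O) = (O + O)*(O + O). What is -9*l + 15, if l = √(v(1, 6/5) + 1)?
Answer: 15 - 9*√21026 ≈ -1290.0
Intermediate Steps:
M(O) = 4*O² (M(O) = (2*O)*(2*O) = 4*O²)
v(D, H) = 21025 (v(D, H) = (4*6² + 1)² = (4*36 + 1)² = (144 + 1)² = 145² = 21025)
l = √21026 (l = √(21025 + 1) = √21026 ≈ 145.00)
-9*l + 15 = -9*√21026 + 15 = 15 - 9*√21026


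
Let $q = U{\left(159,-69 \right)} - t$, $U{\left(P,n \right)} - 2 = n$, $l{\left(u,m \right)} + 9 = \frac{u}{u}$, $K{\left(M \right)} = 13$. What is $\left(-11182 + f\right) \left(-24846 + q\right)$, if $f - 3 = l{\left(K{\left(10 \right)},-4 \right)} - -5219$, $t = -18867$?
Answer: $36082528$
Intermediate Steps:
$l{\left(u,m \right)} = -8$ ($l{\left(u,m \right)} = -9 + \frac{u}{u} = -9 + 1 = -8$)
$U{\left(P,n \right)} = 2 + n$
$f = 5214$ ($f = 3 - -5211 = 3 + \left(-8 + 5219\right) = 3 + 5211 = 5214$)
$q = 18800$ ($q = \left(2 - 69\right) - -18867 = -67 + 18867 = 18800$)
$\left(-11182 + f\right) \left(-24846 + q\right) = \left(-11182 + 5214\right) \left(-24846 + 18800\right) = \left(-5968\right) \left(-6046\right) = 36082528$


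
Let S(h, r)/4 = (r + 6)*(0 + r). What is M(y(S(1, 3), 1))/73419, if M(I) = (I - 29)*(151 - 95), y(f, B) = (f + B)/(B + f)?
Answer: -1568/73419 ≈ -0.021357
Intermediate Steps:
S(h, r) = 4*r*(6 + r) (S(h, r) = 4*((r + 6)*(0 + r)) = 4*((6 + r)*r) = 4*(r*(6 + r)) = 4*r*(6 + r))
y(f, B) = 1 (y(f, B) = (B + f)/(B + f) = 1)
M(I) = -1624 + 56*I (M(I) = (-29 + I)*56 = -1624 + 56*I)
M(y(S(1, 3), 1))/73419 = (-1624 + 56*1)/73419 = (-1624 + 56)*(1/73419) = -1568*1/73419 = -1568/73419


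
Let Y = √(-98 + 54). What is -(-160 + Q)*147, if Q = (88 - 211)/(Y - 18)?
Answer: 4164951/184 - 18081*I*√11/184 ≈ 22636.0 - 325.91*I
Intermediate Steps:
Y = 2*I*√11 (Y = √(-44) = 2*I*√11 ≈ 6.6332*I)
Q = -123/(-18 + 2*I*√11) (Q = (88 - 211)/(2*I*√11 - 18) = -123/(-18 + 2*I*√11) ≈ 6.0163 + 2.2171*I)
-(-160 + Q)*147 = -(-160 + (1107/184 + 123*I*√11/184))*147 = -(-28333/184 + 123*I*√11/184)*147 = -(-4164951/184 + 18081*I*√11/184) = 4164951/184 - 18081*I*√11/184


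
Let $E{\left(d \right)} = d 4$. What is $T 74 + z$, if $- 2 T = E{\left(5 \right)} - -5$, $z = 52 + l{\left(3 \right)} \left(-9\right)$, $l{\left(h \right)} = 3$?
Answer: $-900$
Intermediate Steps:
$E{\left(d \right)} = 4 d$
$z = 25$ ($z = 52 + 3 \left(-9\right) = 52 - 27 = 25$)
$T = - \frac{25}{2}$ ($T = - \frac{4 \cdot 5 - -5}{2} = - \frac{20 + 5}{2} = \left(- \frac{1}{2}\right) 25 = - \frac{25}{2} \approx -12.5$)
$T 74 + z = \left(- \frac{25}{2}\right) 74 + 25 = -925 + 25 = -900$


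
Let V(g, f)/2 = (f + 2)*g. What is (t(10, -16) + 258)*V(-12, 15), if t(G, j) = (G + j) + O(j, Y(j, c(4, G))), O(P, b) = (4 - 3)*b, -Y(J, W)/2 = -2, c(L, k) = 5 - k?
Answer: -104448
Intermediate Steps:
Y(J, W) = 4 (Y(J, W) = -2*(-2) = 4)
O(P, b) = b (O(P, b) = 1*b = b)
V(g, f) = 2*g*(2 + f) (V(g, f) = 2*((f + 2)*g) = 2*((2 + f)*g) = 2*(g*(2 + f)) = 2*g*(2 + f))
t(G, j) = 4 + G + j (t(G, j) = (G + j) + 4 = 4 + G + j)
(t(10, -16) + 258)*V(-12, 15) = ((4 + 10 - 16) + 258)*(2*(-12)*(2 + 15)) = (-2 + 258)*(2*(-12)*17) = 256*(-408) = -104448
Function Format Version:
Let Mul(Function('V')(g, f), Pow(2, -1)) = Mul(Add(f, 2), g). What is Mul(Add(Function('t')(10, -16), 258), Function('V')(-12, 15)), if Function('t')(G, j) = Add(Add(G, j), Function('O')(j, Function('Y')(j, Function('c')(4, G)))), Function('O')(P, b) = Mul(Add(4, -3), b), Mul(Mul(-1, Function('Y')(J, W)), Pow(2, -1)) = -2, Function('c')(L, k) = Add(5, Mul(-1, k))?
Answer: -104448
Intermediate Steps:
Function('Y')(J, W) = 4 (Function('Y')(J, W) = Mul(-2, -2) = 4)
Function('O')(P, b) = b (Function('O')(P, b) = Mul(1, b) = b)
Function('V')(g, f) = Mul(2, g, Add(2, f)) (Function('V')(g, f) = Mul(2, Mul(Add(f, 2), g)) = Mul(2, Mul(Add(2, f), g)) = Mul(2, Mul(g, Add(2, f))) = Mul(2, g, Add(2, f)))
Function('t')(G, j) = Add(4, G, j) (Function('t')(G, j) = Add(Add(G, j), 4) = Add(4, G, j))
Mul(Add(Function('t')(10, -16), 258), Function('V')(-12, 15)) = Mul(Add(Add(4, 10, -16), 258), Mul(2, -12, Add(2, 15))) = Mul(Add(-2, 258), Mul(2, -12, 17)) = Mul(256, -408) = -104448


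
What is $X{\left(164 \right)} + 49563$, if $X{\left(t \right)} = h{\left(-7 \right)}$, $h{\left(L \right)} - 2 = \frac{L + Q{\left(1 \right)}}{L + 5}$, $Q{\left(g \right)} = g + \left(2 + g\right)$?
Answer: $\frac{99133}{2} \approx 49567.0$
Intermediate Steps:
$Q{\left(g \right)} = 2 + 2 g$
$h{\left(L \right)} = 2 + \frac{4 + L}{5 + L}$ ($h{\left(L \right)} = 2 + \frac{L + \left(2 + 2 \cdot 1\right)}{L + 5} = 2 + \frac{L + \left(2 + 2\right)}{5 + L} = 2 + \frac{L + 4}{5 + L} = 2 + \frac{4 + L}{5 + L}$)
$X{\left(t \right)} = \frac{7}{2}$ ($X{\left(t \right)} = \frac{14 + 3 \left(-7\right)}{5 - 7} = \frac{14 - 21}{-2} = \left(- \frac{1}{2}\right) \left(-7\right) = \frac{7}{2}$)
$X{\left(164 \right)} + 49563 = \frac{7}{2} + 49563 = \frac{99133}{2}$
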